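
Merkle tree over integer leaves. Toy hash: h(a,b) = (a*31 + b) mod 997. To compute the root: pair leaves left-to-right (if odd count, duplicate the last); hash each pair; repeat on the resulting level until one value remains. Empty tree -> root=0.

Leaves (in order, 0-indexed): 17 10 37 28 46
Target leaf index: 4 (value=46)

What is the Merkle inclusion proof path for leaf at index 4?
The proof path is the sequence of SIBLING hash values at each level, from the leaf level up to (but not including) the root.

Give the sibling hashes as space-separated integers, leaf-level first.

Answer: 46 475 873

Derivation:
L0 (leaves): [17, 10, 37, 28, 46], target index=4
L1: h(17,10)=(17*31+10)%997=537 [pair 0] h(37,28)=(37*31+28)%997=178 [pair 1] h(46,46)=(46*31+46)%997=475 [pair 2] -> [537, 178, 475]
  Sibling for proof at L0: 46
L2: h(537,178)=(537*31+178)%997=873 [pair 0] h(475,475)=(475*31+475)%997=245 [pair 1] -> [873, 245]
  Sibling for proof at L1: 475
L3: h(873,245)=(873*31+245)%997=389 [pair 0] -> [389]
  Sibling for proof at L2: 873
Root: 389
Proof path (sibling hashes from leaf to root): [46, 475, 873]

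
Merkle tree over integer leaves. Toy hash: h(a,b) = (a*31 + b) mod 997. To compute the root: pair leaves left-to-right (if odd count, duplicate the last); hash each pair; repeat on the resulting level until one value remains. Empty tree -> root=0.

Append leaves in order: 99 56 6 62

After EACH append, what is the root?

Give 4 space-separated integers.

Answer: 99 134 358 414

Derivation:
After append 99 (leaves=[99]):
  L0: [99]
  root=99
After append 56 (leaves=[99, 56]):
  L0: [99, 56]
  L1: h(99,56)=(99*31+56)%997=134 -> [134]
  root=134
After append 6 (leaves=[99, 56, 6]):
  L0: [99, 56, 6]
  L1: h(99,56)=(99*31+56)%997=134 h(6,6)=(6*31+6)%997=192 -> [134, 192]
  L2: h(134,192)=(134*31+192)%997=358 -> [358]
  root=358
After append 62 (leaves=[99, 56, 6, 62]):
  L0: [99, 56, 6, 62]
  L1: h(99,56)=(99*31+56)%997=134 h(6,62)=(6*31+62)%997=248 -> [134, 248]
  L2: h(134,248)=(134*31+248)%997=414 -> [414]
  root=414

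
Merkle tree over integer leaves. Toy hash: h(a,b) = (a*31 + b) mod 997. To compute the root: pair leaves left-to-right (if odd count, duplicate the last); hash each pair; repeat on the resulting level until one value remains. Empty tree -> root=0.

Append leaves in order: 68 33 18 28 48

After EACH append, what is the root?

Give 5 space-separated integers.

After append 68 (leaves=[68]):
  L0: [68]
  root=68
After append 33 (leaves=[68, 33]):
  L0: [68, 33]
  L1: h(68,33)=(68*31+33)%997=147 -> [147]
  root=147
After append 18 (leaves=[68, 33, 18]):
  L0: [68, 33, 18]
  L1: h(68,33)=(68*31+33)%997=147 h(18,18)=(18*31+18)%997=576 -> [147, 576]
  L2: h(147,576)=(147*31+576)%997=148 -> [148]
  root=148
After append 28 (leaves=[68, 33, 18, 28]):
  L0: [68, 33, 18, 28]
  L1: h(68,33)=(68*31+33)%997=147 h(18,28)=(18*31+28)%997=586 -> [147, 586]
  L2: h(147,586)=(147*31+586)%997=158 -> [158]
  root=158
After append 48 (leaves=[68, 33, 18, 28, 48]):
  L0: [68, 33, 18, 28, 48]
  L1: h(68,33)=(68*31+33)%997=147 h(18,28)=(18*31+28)%997=586 h(48,48)=(48*31+48)%997=539 -> [147, 586, 539]
  L2: h(147,586)=(147*31+586)%997=158 h(539,539)=(539*31+539)%997=299 -> [158, 299]
  L3: h(158,299)=(158*31+299)%997=212 -> [212]
  root=212

Answer: 68 147 148 158 212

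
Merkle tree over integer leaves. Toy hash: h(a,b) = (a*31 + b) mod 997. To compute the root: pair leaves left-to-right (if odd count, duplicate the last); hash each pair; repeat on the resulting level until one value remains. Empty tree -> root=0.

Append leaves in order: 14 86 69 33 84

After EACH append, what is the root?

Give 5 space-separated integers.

Answer: 14 520 382 346 33

Derivation:
After append 14 (leaves=[14]):
  L0: [14]
  root=14
After append 86 (leaves=[14, 86]):
  L0: [14, 86]
  L1: h(14,86)=(14*31+86)%997=520 -> [520]
  root=520
After append 69 (leaves=[14, 86, 69]):
  L0: [14, 86, 69]
  L1: h(14,86)=(14*31+86)%997=520 h(69,69)=(69*31+69)%997=214 -> [520, 214]
  L2: h(520,214)=(520*31+214)%997=382 -> [382]
  root=382
After append 33 (leaves=[14, 86, 69, 33]):
  L0: [14, 86, 69, 33]
  L1: h(14,86)=(14*31+86)%997=520 h(69,33)=(69*31+33)%997=178 -> [520, 178]
  L2: h(520,178)=(520*31+178)%997=346 -> [346]
  root=346
After append 84 (leaves=[14, 86, 69, 33, 84]):
  L0: [14, 86, 69, 33, 84]
  L1: h(14,86)=(14*31+86)%997=520 h(69,33)=(69*31+33)%997=178 h(84,84)=(84*31+84)%997=694 -> [520, 178, 694]
  L2: h(520,178)=(520*31+178)%997=346 h(694,694)=(694*31+694)%997=274 -> [346, 274]
  L3: h(346,274)=(346*31+274)%997=33 -> [33]
  root=33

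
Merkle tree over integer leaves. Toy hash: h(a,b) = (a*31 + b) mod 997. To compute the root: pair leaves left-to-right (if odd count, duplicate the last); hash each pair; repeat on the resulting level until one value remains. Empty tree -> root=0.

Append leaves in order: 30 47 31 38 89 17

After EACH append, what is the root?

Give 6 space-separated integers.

Answer: 30 977 372 379 194 881

Derivation:
After append 30 (leaves=[30]):
  L0: [30]
  root=30
After append 47 (leaves=[30, 47]):
  L0: [30, 47]
  L1: h(30,47)=(30*31+47)%997=977 -> [977]
  root=977
After append 31 (leaves=[30, 47, 31]):
  L0: [30, 47, 31]
  L1: h(30,47)=(30*31+47)%997=977 h(31,31)=(31*31+31)%997=992 -> [977, 992]
  L2: h(977,992)=(977*31+992)%997=372 -> [372]
  root=372
After append 38 (leaves=[30, 47, 31, 38]):
  L0: [30, 47, 31, 38]
  L1: h(30,47)=(30*31+47)%997=977 h(31,38)=(31*31+38)%997=2 -> [977, 2]
  L2: h(977,2)=(977*31+2)%997=379 -> [379]
  root=379
After append 89 (leaves=[30, 47, 31, 38, 89]):
  L0: [30, 47, 31, 38, 89]
  L1: h(30,47)=(30*31+47)%997=977 h(31,38)=(31*31+38)%997=2 h(89,89)=(89*31+89)%997=854 -> [977, 2, 854]
  L2: h(977,2)=(977*31+2)%997=379 h(854,854)=(854*31+854)%997=409 -> [379, 409]
  L3: h(379,409)=(379*31+409)%997=194 -> [194]
  root=194
After append 17 (leaves=[30, 47, 31, 38, 89, 17]):
  L0: [30, 47, 31, 38, 89, 17]
  L1: h(30,47)=(30*31+47)%997=977 h(31,38)=(31*31+38)%997=2 h(89,17)=(89*31+17)%997=782 -> [977, 2, 782]
  L2: h(977,2)=(977*31+2)%997=379 h(782,782)=(782*31+782)%997=99 -> [379, 99]
  L3: h(379,99)=(379*31+99)%997=881 -> [881]
  root=881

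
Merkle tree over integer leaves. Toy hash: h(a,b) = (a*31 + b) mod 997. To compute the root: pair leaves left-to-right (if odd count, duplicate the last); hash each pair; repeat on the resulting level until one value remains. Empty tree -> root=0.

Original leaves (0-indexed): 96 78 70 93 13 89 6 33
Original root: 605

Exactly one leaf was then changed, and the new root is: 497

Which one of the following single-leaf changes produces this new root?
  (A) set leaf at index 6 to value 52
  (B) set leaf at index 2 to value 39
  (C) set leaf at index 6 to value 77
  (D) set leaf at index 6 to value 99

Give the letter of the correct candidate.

Answer: D

Derivation:
Original leaves: [96, 78, 70, 93, 13, 89, 6, 33]
Target new root: 497
Try each candidate change and compute the resulting root:
Candidate A: set leaf[6] = 52 -> leaves = [96, 78, 70, 93, 13, 89, 52, 33]
  L0: [96, 78, 70, 93, 13, 89, 52, 33]
  L1: h(96,78)=(96*31+78)%997=63 h(70,93)=(70*31+93)%997=269 h(13,89)=(13*31+89)%997=492 h(52,33)=(52*31+33)%997=648 -> [63, 269, 492, 648]
  L2: h(63,269)=(63*31+269)%997=228 h(492,648)=(492*31+648)%997=945 -> [228, 945]
  L3: h(228,945)=(228*31+945)%997=37 -> [37]
  root = 37 != target 497
Candidate B: set leaf[2] = 39 -> leaves = [96, 78, 39, 93, 13, 89, 6, 33]
  L0: [96, 78, 39, 93, 13, 89, 6, 33]
  L1: h(96,78)=(96*31+78)%997=63 h(39,93)=(39*31+93)%997=305 h(13,89)=(13*31+89)%997=492 h(6,33)=(6*31+33)%997=219 -> [63, 305, 492, 219]
  L2: h(63,305)=(63*31+305)%997=264 h(492,219)=(492*31+219)%997=516 -> [264, 516]
  L3: h(264,516)=(264*31+516)%997=724 -> [724]
  root = 724 != target 497
Candidate C: set leaf[6] = 77 -> leaves = [96, 78, 70, 93, 13, 89, 77, 33]
  L0: [96, 78, 70, 93, 13, 89, 77, 33]
  L1: h(96,78)=(96*31+78)%997=63 h(70,93)=(70*31+93)%997=269 h(13,89)=(13*31+89)%997=492 h(77,33)=(77*31+33)%997=426 -> [63, 269, 492, 426]
  L2: h(63,269)=(63*31+269)%997=228 h(492,426)=(492*31+426)%997=723 -> [228, 723]
  L3: h(228,723)=(228*31+723)%997=812 -> [812]
  root = 812 != target 497
Candidate D: set leaf[6] = 99 -> leaves = [96, 78, 70, 93, 13, 89, 99, 33]
  L0: [96, 78, 70, 93, 13, 89, 99, 33]
  L1: h(96,78)=(96*31+78)%997=63 h(70,93)=(70*31+93)%997=269 h(13,89)=(13*31+89)%997=492 h(99,33)=(99*31+33)%997=111 -> [63, 269, 492, 111]
  L2: h(63,269)=(63*31+269)%997=228 h(492,111)=(492*31+111)%997=408 -> [228, 408]
  L3: h(228,408)=(228*31+408)%997=497 -> [497]
  root = 497 == target 497  ** MATCH **
Candidate D produces the target root.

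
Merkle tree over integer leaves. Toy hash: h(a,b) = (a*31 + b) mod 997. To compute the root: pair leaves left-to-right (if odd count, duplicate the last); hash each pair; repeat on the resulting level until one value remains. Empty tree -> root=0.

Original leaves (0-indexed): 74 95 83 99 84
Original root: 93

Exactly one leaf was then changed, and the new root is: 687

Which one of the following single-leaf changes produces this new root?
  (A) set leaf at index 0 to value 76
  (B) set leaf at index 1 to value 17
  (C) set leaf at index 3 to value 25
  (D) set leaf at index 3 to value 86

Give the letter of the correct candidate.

Original leaves: [74, 95, 83, 99, 84]
Target new root: 687
Try each candidate change and compute the resulting root:
Candidate A: set leaf[0] = 76 -> leaves = [76, 95, 83, 99, 84]
  L0: [76, 95, 83, 99, 84]
  L1: h(76,95)=(76*31+95)%997=457 h(83,99)=(83*31+99)%997=678 h(84,84)=(84*31+84)%997=694 -> [457, 678, 694]
  L2: h(457,678)=(457*31+678)%997=887 h(694,694)=(694*31+694)%997=274 -> [887, 274]
  L3: h(887,274)=(887*31+274)%997=852 -> [852]
  root = 852 != target 687
Candidate B: set leaf[1] = 17 -> leaves = [74, 17, 83, 99, 84]
  L0: [74, 17, 83, 99, 84]
  L1: h(74,17)=(74*31+17)%997=317 h(83,99)=(83*31+99)%997=678 h(84,84)=(84*31+84)%997=694 -> [317, 678, 694]
  L2: h(317,678)=(317*31+678)%997=535 h(694,694)=(694*31+694)%997=274 -> [535, 274]
  L3: h(535,274)=(535*31+274)%997=907 -> [907]
  root = 907 != target 687
Candidate C: set leaf[3] = 25 -> leaves = [74, 95, 83, 25, 84]
  L0: [74, 95, 83, 25, 84]
  L1: h(74,95)=(74*31+95)%997=395 h(83,25)=(83*31+25)%997=604 h(84,84)=(84*31+84)%997=694 -> [395, 604, 694]
  L2: h(395,604)=(395*31+604)%997=885 h(694,694)=(694*31+694)%997=274 -> [885, 274]
  L3: h(885,274)=(885*31+274)%997=790 -> [790]
  root = 790 != target 687
Candidate D: set leaf[3] = 86 -> leaves = [74, 95, 83, 86, 84]
  L0: [74, 95, 83, 86, 84]
  L1: h(74,95)=(74*31+95)%997=395 h(83,86)=(83*31+86)%997=665 h(84,84)=(84*31+84)%997=694 -> [395, 665, 694]
  L2: h(395,665)=(395*31+665)%997=946 h(694,694)=(694*31+694)%997=274 -> [946, 274]
  L3: h(946,274)=(946*31+274)%997=687 -> [687]
  root = 687 == target 687  ** MATCH **
Candidate D produces the target root.

Answer: D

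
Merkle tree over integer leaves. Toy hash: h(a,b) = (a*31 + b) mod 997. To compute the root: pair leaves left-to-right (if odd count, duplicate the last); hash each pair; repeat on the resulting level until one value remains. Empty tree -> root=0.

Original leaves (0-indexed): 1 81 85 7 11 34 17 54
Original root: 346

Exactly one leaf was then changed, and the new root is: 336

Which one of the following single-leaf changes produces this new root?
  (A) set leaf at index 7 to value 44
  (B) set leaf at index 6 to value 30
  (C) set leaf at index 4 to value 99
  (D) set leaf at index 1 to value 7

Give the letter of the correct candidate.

Answer: A

Derivation:
Original leaves: [1, 81, 85, 7, 11, 34, 17, 54]
Target new root: 336
Try each candidate change and compute the resulting root:
Candidate A: set leaf[7] = 44 -> leaves = [1, 81, 85, 7, 11, 34, 17, 44]
  L0: [1, 81, 85, 7, 11, 34, 17, 44]
  L1: h(1,81)=(1*31+81)%997=112 h(85,7)=(85*31+7)%997=648 h(11,34)=(11*31+34)%997=375 h(17,44)=(17*31+44)%997=571 -> [112, 648, 375, 571]
  L2: h(112,648)=(112*31+648)%997=132 h(375,571)=(375*31+571)%997=232 -> [132, 232]
  L3: h(132,232)=(132*31+232)%997=336 -> [336]
  root = 336 == target 336  ** MATCH **
Candidate B: set leaf[6] = 30 -> leaves = [1, 81, 85, 7, 11, 34, 30, 54]
  L0: [1, 81, 85, 7, 11, 34, 30, 54]
  L1: h(1,81)=(1*31+81)%997=112 h(85,7)=(85*31+7)%997=648 h(11,34)=(11*31+34)%997=375 h(30,54)=(30*31+54)%997=984 -> [112, 648, 375, 984]
  L2: h(112,648)=(112*31+648)%997=132 h(375,984)=(375*31+984)%997=645 -> [132, 645]
  L3: h(132,645)=(132*31+645)%997=749 -> [749]
  root = 749 != target 336
Candidate C: set leaf[4] = 99 -> leaves = [1, 81, 85, 7, 99, 34, 17, 54]
  L0: [1, 81, 85, 7, 99, 34, 17, 54]
  L1: h(1,81)=(1*31+81)%997=112 h(85,7)=(85*31+7)%997=648 h(99,34)=(99*31+34)%997=112 h(17,54)=(17*31+54)%997=581 -> [112, 648, 112, 581]
  L2: h(112,648)=(112*31+648)%997=132 h(112,581)=(112*31+581)%997=65 -> [132, 65]
  L3: h(132,65)=(132*31+65)%997=169 -> [169]
  root = 169 != target 336
Candidate D: set leaf[1] = 7 -> leaves = [1, 7, 85, 7, 11, 34, 17, 54]
  L0: [1, 7, 85, 7, 11, 34, 17, 54]
  L1: h(1,7)=(1*31+7)%997=38 h(85,7)=(85*31+7)%997=648 h(11,34)=(11*31+34)%997=375 h(17,54)=(17*31+54)%997=581 -> [38, 648, 375, 581]
  L2: h(38,648)=(38*31+648)%997=829 h(375,581)=(375*31+581)%997=242 -> [829, 242]
  L3: h(829,242)=(829*31+242)%997=19 -> [19]
  root = 19 != target 336
Candidate A produces the target root.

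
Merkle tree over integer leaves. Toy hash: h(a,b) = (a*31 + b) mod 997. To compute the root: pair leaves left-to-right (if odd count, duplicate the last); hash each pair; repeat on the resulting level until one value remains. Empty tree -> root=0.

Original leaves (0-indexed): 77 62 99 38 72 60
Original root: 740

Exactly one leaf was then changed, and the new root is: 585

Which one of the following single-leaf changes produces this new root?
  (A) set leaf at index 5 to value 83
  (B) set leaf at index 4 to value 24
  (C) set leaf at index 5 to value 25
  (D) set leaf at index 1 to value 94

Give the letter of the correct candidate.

Original leaves: [77, 62, 99, 38, 72, 60]
Target new root: 585
Try each candidate change and compute the resulting root:
Candidate A: set leaf[5] = 83 -> leaves = [77, 62, 99, 38, 72, 83]
  L0: [77, 62, 99, 38, 72, 83]
  L1: h(77,62)=(77*31+62)%997=455 h(99,38)=(99*31+38)%997=116 h(72,83)=(72*31+83)%997=321 -> [455, 116, 321]
  L2: h(455,116)=(455*31+116)%997=263 h(321,321)=(321*31+321)%997=302 -> [263, 302]
  L3: h(263,302)=(263*31+302)%997=479 -> [479]
  root = 479 != target 585
Candidate B: set leaf[4] = 24 -> leaves = [77, 62, 99, 38, 24, 60]
  L0: [77, 62, 99, 38, 24, 60]
  L1: h(77,62)=(77*31+62)%997=455 h(99,38)=(99*31+38)%997=116 h(24,60)=(24*31+60)%997=804 -> [455, 116, 804]
  L2: h(455,116)=(455*31+116)%997=263 h(804,804)=(804*31+804)%997=803 -> [263, 803]
  L3: h(263,803)=(263*31+803)%997=980 -> [980]
  root = 980 != target 585
Candidate C: set leaf[5] = 25 -> leaves = [77, 62, 99, 38, 72, 25]
  L0: [77, 62, 99, 38, 72, 25]
  L1: h(77,62)=(77*31+62)%997=455 h(99,38)=(99*31+38)%997=116 h(72,25)=(72*31+25)%997=263 -> [455, 116, 263]
  L2: h(455,116)=(455*31+116)%997=263 h(263,263)=(263*31+263)%997=440 -> [263, 440]
  L3: h(263,440)=(263*31+440)%997=617 -> [617]
  root = 617 != target 585
Candidate D: set leaf[1] = 94 -> leaves = [77, 94, 99, 38, 72, 60]
  L0: [77, 94, 99, 38, 72, 60]
  L1: h(77,94)=(77*31+94)%997=487 h(99,38)=(99*31+38)%997=116 h(72,60)=(72*31+60)%997=298 -> [487, 116, 298]
  L2: h(487,116)=(487*31+116)%997=258 h(298,298)=(298*31+298)%997=563 -> [258, 563]
  L3: h(258,563)=(258*31+563)%997=585 -> [585]
  root = 585 == target 585  ** MATCH **
Candidate D produces the target root.

Answer: D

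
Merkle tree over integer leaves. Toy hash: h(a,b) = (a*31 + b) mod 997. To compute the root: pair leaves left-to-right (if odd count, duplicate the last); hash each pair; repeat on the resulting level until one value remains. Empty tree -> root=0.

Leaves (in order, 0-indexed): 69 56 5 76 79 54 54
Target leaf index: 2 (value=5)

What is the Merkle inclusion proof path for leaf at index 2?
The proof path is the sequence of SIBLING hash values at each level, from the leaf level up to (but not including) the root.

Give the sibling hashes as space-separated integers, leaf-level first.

L0 (leaves): [69, 56, 5, 76, 79, 54, 54], target index=2
L1: h(69,56)=(69*31+56)%997=201 [pair 0] h(5,76)=(5*31+76)%997=231 [pair 1] h(79,54)=(79*31+54)%997=509 [pair 2] h(54,54)=(54*31+54)%997=731 [pair 3] -> [201, 231, 509, 731]
  Sibling for proof at L0: 76
L2: h(201,231)=(201*31+231)%997=480 [pair 0] h(509,731)=(509*31+731)%997=558 [pair 1] -> [480, 558]
  Sibling for proof at L1: 201
L3: h(480,558)=(480*31+558)%997=483 [pair 0] -> [483]
  Sibling for proof at L2: 558
Root: 483
Proof path (sibling hashes from leaf to root): [76, 201, 558]

Answer: 76 201 558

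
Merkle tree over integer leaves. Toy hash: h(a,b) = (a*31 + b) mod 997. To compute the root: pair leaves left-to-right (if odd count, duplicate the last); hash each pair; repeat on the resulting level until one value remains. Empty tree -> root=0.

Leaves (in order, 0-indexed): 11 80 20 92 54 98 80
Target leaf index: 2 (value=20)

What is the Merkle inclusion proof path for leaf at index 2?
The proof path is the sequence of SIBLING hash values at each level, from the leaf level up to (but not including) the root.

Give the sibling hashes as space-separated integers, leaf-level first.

Answer: 92 421 663

Derivation:
L0 (leaves): [11, 80, 20, 92, 54, 98, 80], target index=2
L1: h(11,80)=(11*31+80)%997=421 [pair 0] h(20,92)=(20*31+92)%997=712 [pair 1] h(54,98)=(54*31+98)%997=775 [pair 2] h(80,80)=(80*31+80)%997=566 [pair 3] -> [421, 712, 775, 566]
  Sibling for proof at L0: 92
L2: h(421,712)=(421*31+712)%997=802 [pair 0] h(775,566)=(775*31+566)%997=663 [pair 1] -> [802, 663]
  Sibling for proof at L1: 421
L3: h(802,663)=(802*31+663)%997=600 [pair 0] -> [600]
  Sibling for proof at L2: 663
Root: 600
Proof path (sibling hashes from leaf to root): [92, 421, 663]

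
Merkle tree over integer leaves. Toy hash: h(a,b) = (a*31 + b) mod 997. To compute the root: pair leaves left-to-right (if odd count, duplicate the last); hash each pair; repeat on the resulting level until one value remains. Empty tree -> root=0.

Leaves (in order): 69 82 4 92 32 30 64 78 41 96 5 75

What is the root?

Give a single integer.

L0: [69, 82, 4, 92, 32, 30, 64, 78, 41, 96, 5, 75]
L1: h(69,82)=(69*31+82)%997=227 h(4,92)=(4*31+92)%997=216 h(32,30)=(32*31+30)%997=25 h(64,78)=(64*31+78)%997=68 h(41,96)=(41*31+96)%997=370 h(5,75)=(5*31+75)%997=230 -> [227, 216, 25, 68, 370, 230]
L2: h(227,216)=(227*31+216)%997=274 h(25,68)=(25*31+68)%997=843 h(370,230)=(370*31+230)%997=733 -> [274, 843, 733]
L3: h(274,843)=(274*31+843)%997=364 h(733,733)=(733*31+733)%997=525 -> [364, 525]
L4: h(364,525)=(364*31+525)%997=842 -> [842]

Answer: 842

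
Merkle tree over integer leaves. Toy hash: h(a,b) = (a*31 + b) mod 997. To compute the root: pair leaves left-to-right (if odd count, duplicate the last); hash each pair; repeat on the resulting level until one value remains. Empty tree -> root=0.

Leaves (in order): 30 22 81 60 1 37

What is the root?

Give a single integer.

L0: [30, 22, 81, 60, 1, 37]
L1: h(30,22)=(30*31+22)%997=952 h(81,60)=(81*31+60)%997=577 h(1,37)=(1*31+37)%997=68 -> [952, 577, 68]
L2: h(952,577)=(952*31+577)%997=179 h(68,68)=(68*31+68)%997=182 -> [179, 182]
L3: h(179,182)=(179*31+182)%997=746 -> [746]

Answer: 746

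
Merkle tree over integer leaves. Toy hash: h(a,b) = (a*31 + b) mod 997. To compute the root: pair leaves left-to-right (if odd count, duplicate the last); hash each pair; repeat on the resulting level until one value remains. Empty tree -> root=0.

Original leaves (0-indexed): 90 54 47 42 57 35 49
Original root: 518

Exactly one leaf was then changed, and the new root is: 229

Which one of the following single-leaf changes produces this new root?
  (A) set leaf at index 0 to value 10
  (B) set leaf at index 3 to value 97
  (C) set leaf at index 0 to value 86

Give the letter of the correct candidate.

Original leaves: [90, 54, 47, 42, 57, 35, 49]
Target new root: 229
Try each candidate change and compute the resulting root:
Candidate A: set leaf[0] = 10 -> leaves = [10, 54, 47, 42, 57, 35, 49]
  L0: [10, 54, 47, 42, 57, 35, 49]
  L1: h(10,54)=(10*31+54)%997=364 h(47,42)=(47*31+42)%997=502 h(57,35)=(57*31+35)%997=805 h(49,49)=(49*31+49)%997=571 -> [364, 502, 805, 571]
  L2: h(364,502)=(364*31+502)%997=819 h(805,571)=(805*31+571)%997=601 -> [819, 601]
  L3: h(819,601)=(819*31+601)%997=68 -> [68]
  root = 68 != target 229
Candidate B: set leaf[3] = 97 -> leaves = [90, 54, 47, 97, 57, 35, 49]
  L0: [90, 54, 47, 97, 57, 35, 49]
  L1: h(90,54)=(90*31+54)%997=850 h(47,97)=(47*31+97)%997=557 h(57,35)=(57*31+35)%997=805 h(49,49)=(49*31+49)%997=571 -> [850, 557, 805, 571]
  L2: h(850,557)=(850*31+557)%997=985 h(805,571)=(805*31+571)%997=601 -> [985, 601]
  L3: h(985,601)=(985*31+601)%997=229 -> [229]
  root = 229 == target 229  ** MATCH **
Candidate C: set leaf[0] = 86 -> leaves = [86, 54, 47, 42, 57, 35, 49]
  L0: [86, 54, 47, 42, 57, 35, 49]
  L1: h(86,54)=(86*31+54)%997=726 h(47,42)=(47*31+42)%997=502 h(57,35)=(57*31+35)%997=805 h(49,49)=(49*31+49)%997=571 -> [726, 502, 805, 571]
  L2: h(726,502)=(726*31+502)%997=77 h(805,571)=(805*31+571)%997=601 -> [77, 601]
  L3: h(77,601)=(77*31+601)%997=994 -> [994]
  root = 994 != target 229
Candidate B produces the target root.

Answer: B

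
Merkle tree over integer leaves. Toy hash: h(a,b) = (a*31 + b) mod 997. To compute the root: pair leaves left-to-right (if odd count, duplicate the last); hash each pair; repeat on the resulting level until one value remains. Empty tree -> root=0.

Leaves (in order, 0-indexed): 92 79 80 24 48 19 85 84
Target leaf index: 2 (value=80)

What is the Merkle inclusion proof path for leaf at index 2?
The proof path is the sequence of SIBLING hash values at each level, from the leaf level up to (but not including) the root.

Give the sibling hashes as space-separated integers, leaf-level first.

Answer: 24 937 583

Derivation:
L0 (leaves): [92, 79, 80, 24, 48, 19, 85, 84], target index=2
L1: h(92,79)=(92*31+79)%997=937 [pair 0] h(80,24)=(80*31+24)%997=510 [pair 1] h(48,19)=(48*31+19)%997=510 [pair 2] h(85,84)=(85*31+84)%997=725 [pair 3] -> [937, 510, 510, 725]
  Sibling for proof at L0: 24
L2: h(937,510)=(937*31+510)%997=644 [pair 0] h(510,725)=(510*31+725)%997=583 [pair 1] -> [644, 583]
  Sibling for proof at L1: 937
L3: h(644,583)=(644*31+583)%997=607 [pair 0] -> [607]
  Sibling for proof at L2: 583
Root: 607
Proof path (sibling hashes from leaf to root): [24, 937, 583]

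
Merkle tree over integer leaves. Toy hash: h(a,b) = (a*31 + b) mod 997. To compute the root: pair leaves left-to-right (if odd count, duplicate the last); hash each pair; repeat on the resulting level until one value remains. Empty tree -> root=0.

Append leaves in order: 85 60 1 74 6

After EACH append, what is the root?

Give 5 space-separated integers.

After append 85 (leaves=[85]):
  L0: [85]
  root=85
After append 60 (leaves=[85, 60]):
  L0: [85, 60]
  L1: h(85,60)=(85*31+60)%997=701 -> [701]
  root=701
After append 1 (leaves=[85, 60, 1]):
  L0: [85, 60, 1]
  L1: h(85,60)=(85*31+60)%997=701 h(1,1)=(1*31+1)%997=32 -> [701, 32]
  L2: h(701,32)=(701*31+32)%997=826 -> [826]
  root=826
After append 74 (leaves=[85, 60, 1, 74]):
  L0: [85, 60, 1, 74]
  L1: h(85,60)=(85*31+60)%997=701 h(1,74)=(1*31+74)%997=105 -> [701, 105]
  L2: h(701,105)=(701*31+105)%997=899 -> [899]
  root=899
After append 6 (leaves=[85, 60, 1, 74, 6]):
  L0: [85, 60, 1, 74, 6]
  L1: h(85,60)=(85*31+60)%997=701 h(1,74)=(1*31+74)%997=105 h(6,6)=(6*31+6)%997=192 -> [701, 105, 192]
  L2: h(701,105)=(701*31+105)%997=899 h(192,192)=(192*31+192)%997=162 -> [899, 162]
  L3: h(899,162)=(899*31+162)%997=115 -> [115]
  root=115

Answer: 85 701 826 899 115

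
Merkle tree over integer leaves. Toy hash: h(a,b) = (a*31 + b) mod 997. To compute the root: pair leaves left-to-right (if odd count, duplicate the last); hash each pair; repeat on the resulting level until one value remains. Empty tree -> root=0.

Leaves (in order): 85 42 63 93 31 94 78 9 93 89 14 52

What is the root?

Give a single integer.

Answer: 662

Derivation:
L0: [85, 42, 63, 93, 31, 94, 78, 9, 93, 89, 14, 52]
L1: h(85,42)=(85*31+42)%997=683 h(63,93)=(63*31+93)%997=52 h(31,94)=(31*31+94)%997=58 h(78,9)=(78*31+9)%997=433 h(93,89)=(93*31+89)%997=978 h(14,52)=(14*31+52)%997=486 -> [683, 52, 58, 433, 978, 486]
L2: h(683,52)=(683*31+52)%997=288 h(58,433)=(58*31+433)%997=237 h(978,486)=(978*31+486)%997=894 -> [288, 237, 894]
L3: h(288,237)=(288*31+237)%997=192 h(894,894)=(894*31+894)%997=692 -> [192, 692]
L4: h(192,692)=(192*31+692)%997=662 -> [662]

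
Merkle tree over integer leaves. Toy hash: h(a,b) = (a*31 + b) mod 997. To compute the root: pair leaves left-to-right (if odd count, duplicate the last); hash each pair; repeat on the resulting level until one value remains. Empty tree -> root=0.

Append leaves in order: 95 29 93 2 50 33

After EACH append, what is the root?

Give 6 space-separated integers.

After append 95 (leaves=[95]):
  L0: [95]
  root=95
After append 29 (leaves=[95, 29]):
  L0: [95, 29]
  L1: h(95,29)=(95*31+29)%997=980 -> [980]
  root=980
After append 93 (leaves=[95, 29, 93]):
  L0: [95, 29, 93]
  L1: h(95,29)=(95*31+29)%997=980 h(93,93)=(93*31+93)%997=982 -> [980, 982]
  L2: h(980,982)=(980*31+982)%997=455 -> [455]
  root=455
After append 2 (leaves=[95, 29, 93, 2]):
  L0: [95, 29, 93, 2]
  L1: h(95,29)=(95*31+29)%997=980 h(93,2)=(93*31+2)%997=891 -> [980, 891]
  L2: h(980,891)=(980*31+891)%997=364 -> [364]
  root=364
After append 50 (leaves=[95, 29, 93, 2, 50]):
  L0: [95, 29, 93, 2, 50]
  L1: h(95,29)=(95*31+29)%997=980 h(93,2)=(93*31+2)%997=891 h(50,50)=(50*31+50)%997=603 -> [980, 891, 603]
  L2: h(980,891)=(980*31+891)%997=364 h(603,603)=(603*31+603)%997=353 -> [364, 353]
  L3: h(364,353)=(364*31+353)%997=670 -> [670]
  root=670
After append 33 (leaves=[95, 29, 93, 2, 50, 33]):
  L0: [95, 29, 93, 2, 50, 33]
  L1: h(95,29)=(95*31+29)%997=980 h(93,2)=(93*31+2)%997=891 h(50,33)=(50*31+33)%997=586 -> [980, 891, 586]
  L2: h(980,891)=(980*31+891)%997=364 h(586,586)=(586*31+586)%997=806 -> [364, 806]
  L3: h(364,806)=(364*31+806)%997=126 -> [126]
  root=126

Answer: 95 980 455 364 670 126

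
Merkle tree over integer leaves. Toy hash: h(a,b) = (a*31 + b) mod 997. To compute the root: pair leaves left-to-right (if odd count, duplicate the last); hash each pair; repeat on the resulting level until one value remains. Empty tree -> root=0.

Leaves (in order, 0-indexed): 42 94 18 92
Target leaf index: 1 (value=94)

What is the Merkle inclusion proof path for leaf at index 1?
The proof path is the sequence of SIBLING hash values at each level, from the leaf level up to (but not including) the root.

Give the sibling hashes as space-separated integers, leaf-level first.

Answer: 42 650

Derivation:
L0 (leaves): [42, 94, 18, 92], target index=1
L1: h(42,94)=(42*31+94)%997=399 [pair 0] h(18,92)=(18*31+92)%997=650 [pair 1] -> [399, 650]
  Sibling for proof at L0: 42
L2: h(399,650)=(399*31+650)%997=58 [pair 0] -> [58]
  Sibling for proof at L1: 650
Root: 58
Proof path (sibling hashes from leaf to root): [42, 650]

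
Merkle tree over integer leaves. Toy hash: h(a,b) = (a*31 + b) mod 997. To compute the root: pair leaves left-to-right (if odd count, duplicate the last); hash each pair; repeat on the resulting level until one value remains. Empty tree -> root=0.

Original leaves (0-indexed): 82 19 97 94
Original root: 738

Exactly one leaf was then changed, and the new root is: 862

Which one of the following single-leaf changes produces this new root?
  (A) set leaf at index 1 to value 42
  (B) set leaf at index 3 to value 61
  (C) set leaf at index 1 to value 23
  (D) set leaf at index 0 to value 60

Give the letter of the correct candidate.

Answer: C

Derivation:
Original leaves: [82, 19, 97, 94]
Target new root: 862
Try each candidate change and compute the resulting root:
Candidate A: set leaf[1] = 42 -> leaves = [82, 42, 97, 94]
  L0: [82, 42, 97, 94]
  L1: h(82,42)=(82*31+42)%997=590 h(97,94)=(97*31+94)%997=110 -> [590, 110]
  L2: h(590,110)=(590*31+110)%997=454 -> [454]
  root = 454 != target 862
Candidate B: set leaf[3] = 61 -> leaves = [82, 19, 97, 61]
  L0: [82, 19, 97, 61]
  L1: h(82,19)=(82*31+19)%997=567 h(97,61)=(97*31+61)%997=77 -> [567, 77]
  L2: h(567,77)=(567*31+77)%997=705 -> [705]
  root = 705 != target 862
Candidate C: set leaf[1] = 23 -> leaves = [82, 23, 97, 94]
  L0: [82, 23, 97, 94]
  L1: h(82,23)=(82*31+23)%997=571 h(97,94)=(97*31+94)%997=110 -> [571, 110]
  L2: h(571,110)=(571*31+110)%997=862 -> [862]
  root = 862 == target 862  ** MATCH **
Candidate D: set leaf[0] = 60 -> leaves = [60, 19, 97, 94]
  L0: [60, 19, 97, 94]
  L1: h(60,19)=(60*31+19)%997=882 h(97,94)=(97*31+94)%997=110 -> [882, 110]
  L2: h(882,110)=(882*31+110)%997=533 -> [533]
  root = 533 != target 862
Candidate C produces the target root.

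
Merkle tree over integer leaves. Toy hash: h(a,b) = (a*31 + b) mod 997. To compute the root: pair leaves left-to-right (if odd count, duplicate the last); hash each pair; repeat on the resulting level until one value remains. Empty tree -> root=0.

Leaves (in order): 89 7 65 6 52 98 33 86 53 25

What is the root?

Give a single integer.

L0: [89, 7, 65, 6, 52, 98, 33, 86, 53, 25]
L1: h(89,7)=(89*31+7)%997=772 h(65,6)=(65*31+6)%997=27 h(52,98)=(52*31+98)%997=713 h(33,86)=(33*31+86)%997=112 h(53,25)=(53*31+25)%997=671 -> [772, 27, 713, 112, 671]
L2: h(772,27)=(772*31+27)%997=31 h(713,112)=(713*31+112)%997=281 h(671,671)=(671*31+671)%997=535 -> [31, 281, 535]
L3: h(31,281)=(31*31+281)%997=245 h(535,535)=(535*31+535)%997=171 -> [245, 171]
L4: h(245,171)=(245*31+171)%997=787 -> [787]

Answer: 787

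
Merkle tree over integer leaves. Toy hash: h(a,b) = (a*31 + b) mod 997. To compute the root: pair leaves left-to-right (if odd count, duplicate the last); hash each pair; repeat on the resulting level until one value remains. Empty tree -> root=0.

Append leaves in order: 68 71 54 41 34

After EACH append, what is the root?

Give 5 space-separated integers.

After append 68 (leaves=[68]):
  L0: [68]
  root=68
After append 71 (leaves=[68, 71]):
  L0: [68, 71]
  L1: h(68,71)=(68*31+71)%997=185 -> [185]
  root=185
After append 54 (leaves=[68, 71, 54]):
  L0: [68, 71, 54]
  L1: h(68,71)=(68*31+71)%997=185 h(54,54)=(54*31+54)%997=731 -> [185, 731]
  L2: h(185,731)=(185*31+731)%997=484 -> [484]
  root=484
After append 41 (leaves=[68, 71, 54, 41]):
  L0: [68, 71, 54, 41]
  L1: h(68,71)=(68*31+71)%997=185 h(54,41)=(54*31+41)%997=718 -> [185, 718]
  L2: h(185,718)=(185*31+718)%997=471 -> [471]
  root=471
After append 34 (leaves=[68, 71, 54, 41, 34]):
  L0: [68, 71, 54, 41, 34]
  L1: h(68,71)=(68*31+71)%997=185 h(54,41)=(54*31+41)%997=718 h(34,34)=(34*31+34)%997=91 -> [185, 718, 91]
  L2: h(185,718)=(185*31+718)%997=471 h(91,91)=(91*31+91)%997=918 -> [471, 918]
  L3: h(471,918)=(471*31+918)%997=564 -> [564]
  root=564

Answer: 68 185 484 471 564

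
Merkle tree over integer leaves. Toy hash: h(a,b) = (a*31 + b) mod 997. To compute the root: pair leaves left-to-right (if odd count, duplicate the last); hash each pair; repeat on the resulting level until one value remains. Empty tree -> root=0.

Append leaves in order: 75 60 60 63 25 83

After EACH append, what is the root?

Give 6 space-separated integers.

Answer: 75 391 83 86 350 212

Derivation:
After append 75 (leaves=[75]):
  L0: [75]
  root=75
After append 60 (leaves=[75, 60]):
  L0: [75, 60]
  L1: h(75,60)=(75*31+60)%997=391 -> [391]
  root=391
After append 60 (leaves=[75, 60, 60]):
  L0: [75, 60, 60]
  L1: h(75,60)=(75*31+60)%997=391 h(60,60)=(60*31+60)%997=923 -> [391, 923]
  L2: h(391,923)=(391*31+923)%997=83 -> [83]
  root=83
After append 63 (leaves=[75, 60, 60, 63]):
  L0: [75, 60, 60, 63]
  L1: h(75,60)=(75*31+60)%997=391 h(60,63)=(60*31+63)%997=926 -> [391, 926]
  L2: h(391,926)=(391*31+926)%997=86 -> [86]
  root=86
After append 25 (leaves=[75, 60, 60, 63, 25]):
  L0: [75, 60, 60, 63, 25]
  L1: h(75,60)=(75*31+60)%997=391 h(60,63)=(60*31+63)%997=926 h(25,25)=(25*31+25)%997=800 -> [391, 926, 800]
  L2: h(391,926)=(391*31+926)%997=86 h(800,800)=(800*31+800)%997=675 -> [86, 675]
  L3: h(86,675)=(86*31+675)%997=350 -> [350]
  root=350
After append 83 (leaves=[75, 60, 60, 63, 25, 83]):
  L0: [75, 60, 60, 63, 25, 83]
  L1: h(75,60)=(75*31+60)%997=391 h(60,63)=(60*31+63)%997=926 h(25,83)=(25*31+83)%997=858 -> [391, 926, 858]
  L2: h(391,926)=(391*31+926)%997=86 h(858,858)=(858*31+858)%997=537 -> [86, 537]
  L3: h(86,537)=(86*31+537)%997=212 -> [212]
  root=212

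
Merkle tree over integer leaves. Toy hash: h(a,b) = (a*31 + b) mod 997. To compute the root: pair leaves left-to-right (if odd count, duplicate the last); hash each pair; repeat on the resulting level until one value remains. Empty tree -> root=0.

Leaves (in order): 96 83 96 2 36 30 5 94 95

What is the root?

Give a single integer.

L0: [96, 83, 96, 2, 36, 30, 5, 94, 95]
L1: h(96,83)=(96*31+83)%997=68 h(96,2)=(96*31+2)%997=984 h(36,30)=(36*31+30)%997=149 h(5,94)=(5*31+94)%997=249 h(95,95)=(95*31+95)%997=49 -> [68, 984, 149, 249, 49]
L2: h(68,984)=(68*31+984)%997=101 h(149,249)=(149*31+249)%997=880 h(49,49)=(49*31+49)%997=571 -> [101, 880, 571]
L3: h(101,880)=(101*31+880)%997=23 h(571,571)=(571*31+571)%997=326 -> [23, 326]
L4: h(23,326)=(23*31+326)%997=42 -> [42]

Answer: 42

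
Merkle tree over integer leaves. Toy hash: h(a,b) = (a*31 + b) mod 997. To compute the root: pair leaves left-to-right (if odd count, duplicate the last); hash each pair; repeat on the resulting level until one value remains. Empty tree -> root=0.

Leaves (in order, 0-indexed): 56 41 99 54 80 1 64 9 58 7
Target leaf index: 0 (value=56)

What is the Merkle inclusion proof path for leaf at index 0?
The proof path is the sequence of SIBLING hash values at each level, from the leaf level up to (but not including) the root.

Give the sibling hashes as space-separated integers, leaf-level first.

L0 (leaves): [56, 41, 99, 54, 80, 1, 64, 9, 58, 7], target index=0
L1: h(56,41)=(56*31+41)%997=780 [pair 0] h(99,54)=(99*31+54)%997=132 [pair 1] h(80,1)=(80*31+1)%997=487 [pair 2] h(64,9)=(64*31+9)%997=996 [pair 3] h(58,7)=(58*31+7)%997=808 [pair 4] -> [780, 132, 487, 996, 808]
  Sibling for proof at L0: 41
L2: h(780,132)=(780*31+132)%997=384 [pair 0] h(487,996)=(487*31+996)%997=141 [pair 1] h(808,808)=(808*31+808)%997=931 [pair 2] -> [384, 141, 931]
  Sibling for proof at L1: 132
L3: h(384,141)=(384*31+141)%997=81 [pair 0] h(931,931)=(931*31+931)%997=879 [pair 1] -> [81, 879]
  Sibling for proof at L2: 141
L4: h(81,879)=(81*31+879)%997=399 [pair 0] -> [399]
  Sibling for proof at L3: 879
Root: 399
Proof path (sibling hashes from leaf to root): [41, 132, 141, 879]

Answer: 41 132 141 879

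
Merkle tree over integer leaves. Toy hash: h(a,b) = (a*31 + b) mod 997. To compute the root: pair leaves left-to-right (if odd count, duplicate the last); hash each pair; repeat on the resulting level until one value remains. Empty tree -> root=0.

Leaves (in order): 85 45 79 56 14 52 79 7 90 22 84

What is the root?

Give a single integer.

Answer: 656

Derivation:
L0: [85, 45, 79, 56, 14, 52, 79, 7, 90, 22, 84]
L1: h(85,45)=(85*31+45)%997=686 h(79,56)=(79*31+56)%997=511 h(14,52)=(14*31+52)%997=486 h(79,7)=(79*31+7)%997=462 h(90,22)=(90*31+22)%997=818 h(84,84)=(84*31+84)%997=694 -> [686, 511, 486, 462, 818, 694]
L2: h(686,511)=(686*31+511)%997=840 h(486,462)=(486*31+462)%997=573 h(818,694)=(818*31+694)%997=130 -> [840, 573, 130]
L3: h(840,573)=(840*31+573)%997=691 h(130,130)=(130*31+130)%997=172 -> [691, 172]
L4: h(691,172)=(691*31+172)%997=656 -> [656]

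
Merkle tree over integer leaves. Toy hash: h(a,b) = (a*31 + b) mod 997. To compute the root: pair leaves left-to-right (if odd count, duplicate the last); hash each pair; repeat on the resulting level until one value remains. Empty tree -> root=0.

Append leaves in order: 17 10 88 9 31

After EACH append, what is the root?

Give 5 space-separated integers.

Answer: 17 537 520 441 550

Derivation:
After append 17 (leaves=[17]):
  L0: [17]
  root=17
After append 10 (leaves=[17, 10]):
  L0: [17, 10]
  L1: h(17,10)=(17*31+10)%997=537 -> [537]
  root=537
After append 88 (leaves=[17, 10, 88]):
  L0: [17, 10, 88]
  L1: h(17,10)=(17*31+10)%997=537 h(88,88)=(88*31+88)%997=822 -> [537, 822]
  L2: h(537,822)=(537*31+822)%997=520 -> [520]
  root=520
After append 9 (leaves=[17, 10, 88, 9]):
  L0: [17, 10, 88, 9]
  L1: h(17,10)=(17*31+10)%997=537 h(88,9)=(88*31+9)%997=743 -> [537, 743]
  L2: h(537,743)=(537*31+743)%997=441 -> [441]
  root=441
After append 31 (leaves=[17, 10, 88, 9, 31]):
  L0: [17, 10, 88, 9, 31]
  L1: h(17,10)=(17*31+10)%997=537 h(88,9)=(88*31+9)%997=743 h(31,31)=(31*31+31)%997=992 -> [537, 743, 992]
  L2: h(537,743)=(537*31+743)%997=441 h(992,992)=(992*31+992)%997=837 -> [441, 837]
  L3: h(441,837)=(441*31+837)%997=550 -> [550]
  root=550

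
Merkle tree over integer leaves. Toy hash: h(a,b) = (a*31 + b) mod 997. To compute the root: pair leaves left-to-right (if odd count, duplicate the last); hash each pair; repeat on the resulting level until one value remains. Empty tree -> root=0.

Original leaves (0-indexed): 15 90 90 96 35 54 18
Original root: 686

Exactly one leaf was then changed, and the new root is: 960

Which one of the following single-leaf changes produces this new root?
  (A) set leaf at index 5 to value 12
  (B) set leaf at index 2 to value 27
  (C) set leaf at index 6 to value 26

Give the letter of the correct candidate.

Answer: B

Derivation:
Original leaves: [15, 90, 90, 96, 35, 54, 18]
Target new root: 960
Try each candidate change and compute the resulting root:
Candidate A: set leaf[5] = 12 -> leaves = [15, 90, 90, 96, 35, 12, 18]
  L0: [15, 90, 90, 96, 35, 12, 18]
  L1: h(15,90)=(15*31+90)%997=555 h(90,96)=(90*31+96)%997=892 h(35,12)=(35*31+12)%997=100 h(18,18)=(18*31+18)%997=576 -> [555, 892, 100, 576]
  L2: h(555,892)=(555*31+892)%997=151 h(100,576)=(100*31+576)%997=685 -> [151, 685]
  L3: h(151,685)=(151*31+685)%997=381 -> [381]
  root = 381 != target 960
Candidate B: set leaf[2] = 27 -> leaves = [15, 90, 27, 96, 35, 54, 18]
  L0: [15, 90, 27, 96, 35, 54, 18]
  L1: h(15,90)=(15*31+90)%997=555 h(27,96)=(27*31+96)%997=933 h(35,54)=(35*31+54)%997=142 h(18,18)=(18*31+18)%997=576 -> [555, 933, 142, 576]
  L2: h(555,933)=(555*31+933)%997=192 h(142,576)=(142*31+576)%997=990 -> [192, 990]
  L3: h(192,990)=(192*31+990)%997=960 -> [960]
  root = 960 == target 960  ** MATCH **
Candidate C: set leaf[6] = 26 -> leaves = [15, 90, 90, 96, 35, 54, 26]
  L0: [15, 90, 90, 96, 35, 54, 26]
  L1: h(15,90)=(15*31+90)%997=555 h(90,96)=(90*31+96)%997=892 h(35,54)=(35*31+54)%997=142 h(26,26)=(26*31+26)%997=832 -> [555, 892, 142, 832]
  L2: h(555,892)=(555*31+892)%997=151 h(142,832)=(142*31+832)%997=249 -> [151, 249]
  L3: h(151,249)=(151*31+249)%997=942 -> [942]
  root = 942 != target 960
Candidate B produces the target root.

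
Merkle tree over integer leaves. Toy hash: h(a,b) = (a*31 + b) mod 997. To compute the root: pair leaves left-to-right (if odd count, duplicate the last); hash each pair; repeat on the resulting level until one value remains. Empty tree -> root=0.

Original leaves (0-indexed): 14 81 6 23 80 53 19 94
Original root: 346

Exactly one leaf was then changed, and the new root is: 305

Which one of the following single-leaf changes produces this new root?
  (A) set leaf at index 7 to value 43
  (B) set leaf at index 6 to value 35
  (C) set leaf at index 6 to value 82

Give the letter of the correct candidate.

Original leaves: [14, 81, 6, 23, 80, 53, 19, 94]
Target new root: 305
Try each candidate change and compute the resulting root:
Candidate A: set leaf[7] = 43 -> leaves = [14, 81, 6, 23, 80, 53, 19, 43]
  L0: [14, 81, 6, 23, 80, 53, 19, 43]
  L1: h(14,81)=(14*31+81)%997=515 h(6,23)=(6*31+23)%997=209 h(80,53)=(80*31+53)%997=539 h(19,43)=(19*31+43)%997=632 -> [515, 209, 539, 632]
  L2: h(515,209)=(515*31+209)%997=222 h(539,632)=(539*31+632)%997=392 -> [222, 392]
  L3: h(222,392)=(222*31+392)%997=295 -> [295]
  root = 295 != target 305
Candidate B: set leaf[6] = 35 -> leaves = [14, 81, 6, 23, 80, 53, 35, 94]
  L0: [14, 81, 6, 23, 80, 53, 35, 94]
  L1: h(14,81)=(14*31+81)%997=515 h(6,23)=(6*31+23)%997=209 h(80,53)=(80*31+53)%997=539 h(35,94)=(35*31+94)%997=182 -> [515, 209, 539, 182]
  L2: h(515,209)=(515*31+209)%997=222 h(539,182)=(539*31+182)%997=939 -> [222, 939]
  L3: h(222,939)=(222*31+939)%997=842 -> [842]
  root = 842 != target 305
Candidate C: set leaf[6] = 82 -> leaves = [14, 81, 6, 23, 80, 53, 82, 94]
  L0: [14, 81, 6, 23, 80, 53, 82, 94]
  L1: h(14,81)=(14*31+81)%997=515 h(6,23)=(6*31+23)%997=209 h(80,53)=(80*31+53)%997=539 h(82,94)=(82*31+94)%997=642 -> [515, 209, 539, 642]
  L2: h(515,209)=(515*31+209)%997=222 h(539,642)=(539*31+642)%997=402 -> [222, 402]
  L3: h(222,402)=(222*31+402)%997=305 -> [305]
  root = 305 == target 305  ** MATCH **
Candidate C produces the target root.

Answer: C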